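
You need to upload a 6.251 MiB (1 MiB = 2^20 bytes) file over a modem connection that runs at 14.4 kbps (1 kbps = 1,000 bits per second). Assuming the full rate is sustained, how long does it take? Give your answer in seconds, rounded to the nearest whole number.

6.251 MiB = 6,554,648.576 bytes = 52,437,188.608 bits
14.4 kbps = 14,400 bits/s
time = 52,437,188.608 / 14,400 = 3,641 s

3,641 seconds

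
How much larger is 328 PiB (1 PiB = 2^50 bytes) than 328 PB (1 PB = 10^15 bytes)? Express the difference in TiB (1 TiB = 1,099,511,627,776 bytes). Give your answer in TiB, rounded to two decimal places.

37,557.74 TiB

328 PiB = 328 × 1,125,899,906,842,624 = 369,295,169,444,380,672 bytes
328 PB = 328 × 1,000,000,000,000,000 = 328,000,000,000,000,000 bytes
difference = 41,295,169,444,380,672 bytes
41,295,169,444,380,672 / 1,099,511,627,776 = 37,557.74 TiB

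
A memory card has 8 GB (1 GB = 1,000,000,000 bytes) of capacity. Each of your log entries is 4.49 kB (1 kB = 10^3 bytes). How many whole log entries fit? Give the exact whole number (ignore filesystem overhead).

Capacity: 8 GB = 8,000,000,000 bytes
Per item: 4.49 kB = 4,490 bytes
⌊8,000,000,000 / 4,490⌋ = 1,781,737

1,781,737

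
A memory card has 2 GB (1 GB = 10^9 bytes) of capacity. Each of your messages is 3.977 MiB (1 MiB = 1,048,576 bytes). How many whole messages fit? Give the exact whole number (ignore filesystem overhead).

Capacity: 2 GB = 2,000,000,000 bytes
Per item: 3.977 MiB = 4,170,186.752 bytes
⌊2,000,000,000 / 4,170,186.752⌋ = 479

479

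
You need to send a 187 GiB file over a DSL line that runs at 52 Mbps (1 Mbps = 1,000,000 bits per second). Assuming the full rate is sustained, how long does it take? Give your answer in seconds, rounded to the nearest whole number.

187 GiB = 200,789,721,088 bytes = 1,606,317,768,704 bits
52 Mbps = 52,000,000 bits/s
time = 1,606,317,768,704 / 52,000,000 = 30,891 s

30,891 seconds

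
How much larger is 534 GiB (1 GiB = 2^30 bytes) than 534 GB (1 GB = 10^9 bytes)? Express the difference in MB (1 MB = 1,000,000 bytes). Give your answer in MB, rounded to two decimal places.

534 GiB = 534 × 1,073,741,824 = 573,378,134,016 bytes
534 GB = 534 × 1,000,000,000 = 534,000,000,000 bytes
difference = 39,378,134,016 bytes
39,378,134,016 / 1,000,000 = 39,378.13 MB

39,378.13 MB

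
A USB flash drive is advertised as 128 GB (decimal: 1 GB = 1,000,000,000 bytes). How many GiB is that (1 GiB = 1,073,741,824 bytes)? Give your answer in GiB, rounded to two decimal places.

119.21 GiB

128 GB = 128 × 10^9 bytes = 128,000,000,000 bytes
1 GiB = 1,073,741,824 bytes
128,000,000,000 / 1,073,741,824 = 119.21 GiB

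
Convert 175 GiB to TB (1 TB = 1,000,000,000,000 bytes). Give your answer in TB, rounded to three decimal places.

0.188 TB

175 GiB = 175 × 2^30 bytes = 187,904,819,200 bytes
1 TB = 10^12 bytes = 1,000,000,000,000 bytes
187,904,819,200 / 1,000,000,000,000 = 0.188 TB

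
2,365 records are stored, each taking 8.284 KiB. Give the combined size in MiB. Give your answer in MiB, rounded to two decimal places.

Total = 2,365 × 8.284 KiB = 19591.66 KiB
= 19591.66 × 1,024 bytes = 20,061,859.84 bytes
1 MiB = 1,048,576 bytes
20,061,859.84 / 1,048,576 = 19.13 MiB

19.13 MiB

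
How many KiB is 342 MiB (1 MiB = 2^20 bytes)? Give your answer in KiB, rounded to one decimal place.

350,208.0 KiB

342 MiB × 1,048,576 bytes/MiB = 358,612,992 bytes
1 KiB = 1,024 bytes
358,612,992 / 1,024 = 350,208.0 KiB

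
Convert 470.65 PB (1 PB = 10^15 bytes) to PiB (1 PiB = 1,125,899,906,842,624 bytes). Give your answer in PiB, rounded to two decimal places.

418.02 PiB

470.65 PB = 470.65 × 10^15 bytes = 470,650,000,000,000,000 bytes
1 PiB = 2^50 bytes = 1,125,899,906,842,624 bytes
470,650,000,000,000,000 / 1,125,899,906,842,624 = 418.02 PiB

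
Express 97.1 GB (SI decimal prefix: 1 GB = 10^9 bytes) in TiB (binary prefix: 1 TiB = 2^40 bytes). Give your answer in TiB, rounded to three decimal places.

0.088 TiB

97.1 GB × 1,000,000,000 bytes/GB = 97,100,000,000 bytes
1 TiB = 2^40 bytes = 1,099,511,627,776 bytes
97,100,000,000 / 1,099,511,627,776 = 0.088 TiB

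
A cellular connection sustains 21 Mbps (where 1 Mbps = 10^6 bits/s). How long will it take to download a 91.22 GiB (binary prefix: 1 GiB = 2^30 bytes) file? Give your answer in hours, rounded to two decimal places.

10.36 hours

91.22 GiB = 97,946,729,185.28 bytes = 783,573,833,482.24 bits
21 Mbps = 21,000,000 bits/s
time = 783,573,833,482.24 / 21,000,000 = 37,313.0397 s
37,313.0397 s / 3600 = 10.36 hours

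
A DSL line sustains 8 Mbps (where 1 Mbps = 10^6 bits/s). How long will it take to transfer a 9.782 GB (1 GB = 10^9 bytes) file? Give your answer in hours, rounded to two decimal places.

9.782 GB = 9,782,000,000 bytes = 78,256,000,000 bits
8 Mbps = 8,000,000 bits/s
time = 78,256,000,000 / 8,000,000 = 9,782.0000 s
9,782.0000 s / 3600 = 2.72 hours

2.72 hours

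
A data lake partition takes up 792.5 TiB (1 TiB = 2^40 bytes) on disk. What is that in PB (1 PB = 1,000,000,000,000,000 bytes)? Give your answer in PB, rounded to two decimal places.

0.87 PB

792.5 TiB = 792.5 × 2^40 bytes = 871,362,965,012,480 bytes
1 PB = 1,000,000,000,000,000 bytes
871,362,965,012,480 / 1,000,000,000,000,000 = 0.87 PB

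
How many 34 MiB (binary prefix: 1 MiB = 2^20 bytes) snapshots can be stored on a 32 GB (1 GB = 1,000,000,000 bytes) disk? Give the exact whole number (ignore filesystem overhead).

897

Capacity: 32 GB = 32,000,000,000 bytes
Per item: 34 MiB = 35,651,584 bytes
⌊32,000,000,000 / 35,651,584⌋ = 897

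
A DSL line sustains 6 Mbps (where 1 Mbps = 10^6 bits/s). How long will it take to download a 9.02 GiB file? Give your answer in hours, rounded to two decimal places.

9.02 GiB = 9,685,151,252.48 bytes = 77,481,210,019.84 bits
6 Mbps = 6,000,000 bits/s
time = 77,481,210,019.84 / 6,000,000 = 12,913.5350 s
12,913.5350 s / 3600 = 3.59 hours

3.59 hours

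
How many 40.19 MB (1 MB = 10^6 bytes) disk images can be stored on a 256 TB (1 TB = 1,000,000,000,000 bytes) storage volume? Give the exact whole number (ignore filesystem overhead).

Capacity: 256 TB = 256,000,000,000,000 bytes
Per item: 40.19 MB = 40,190,000 bytes
⌊256,000,000,000,000 / 40,190,000⌋ = 6,369,743

6,369,743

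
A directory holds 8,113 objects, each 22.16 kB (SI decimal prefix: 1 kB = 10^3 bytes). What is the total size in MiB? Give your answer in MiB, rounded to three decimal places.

171.455 MiB

Total = 8,113 × 22.16 kB = 179784.08 kB
= 179784.08 × 1,000 bytes = 179,784,080 bytes
1 MiB = 1,048,576 bytes
179,784,080 / 1,048,576 = 171.455 MiB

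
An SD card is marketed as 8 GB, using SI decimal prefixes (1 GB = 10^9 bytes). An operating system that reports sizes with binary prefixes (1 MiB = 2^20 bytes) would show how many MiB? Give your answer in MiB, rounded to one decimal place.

7,629.4 MiB

8 GB = 8 × 10^9 bytes = 8,000,000,000 bytes
1 MiB = 2^20 bytes = 1,048,576 bytes
8,000,000,000 / 1,048,576 = 7,629.4 MiB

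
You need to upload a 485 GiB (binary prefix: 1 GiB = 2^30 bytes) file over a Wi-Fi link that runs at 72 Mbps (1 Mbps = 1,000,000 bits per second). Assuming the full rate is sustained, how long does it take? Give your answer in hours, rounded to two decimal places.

485 GiB = 520,764,784,640 bytes = 4,166,118,277,120 bits
72 Mbps = 72,000,000 bits/s
time = 4,166,118,277,120 / 72,000,000 = 57,862.7538 s
57,862.7538 s / 3600 = 16.07 hours

16.07 hours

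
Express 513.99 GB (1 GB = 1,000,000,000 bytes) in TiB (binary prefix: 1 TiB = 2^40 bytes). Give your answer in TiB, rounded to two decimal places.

513.99 GB × 1,000,000,000 bytes/GB = 513,990,000,000 bytes
1 TiB = 1,099,511,627,776 bytes
513,990,000,000 / 1,099,511,627,776 = 0.47 TiB

0.47 TiB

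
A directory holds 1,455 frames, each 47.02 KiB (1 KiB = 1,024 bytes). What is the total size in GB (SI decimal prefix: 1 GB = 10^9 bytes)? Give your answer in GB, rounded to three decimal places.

0.070 GB

Total = 1,455 × 47.02 KiB = 68414.1 KiB
= 68414.1 × 1,024 bytes = 70,056,038.4 bytes
1 GB = 1,000,000,000 bytes
70,056,038.4 / 1,000,000,000 = 0.070 GB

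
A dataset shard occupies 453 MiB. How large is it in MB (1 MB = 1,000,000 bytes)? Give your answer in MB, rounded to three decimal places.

475.005 MB

453 MiB = 453 × 2^20 bytes = 475,004,928 bytes
1 MB = 10^6 bytes = 1,000,000 bytes
475,004,928 / 1,000,000 = 475.005 MB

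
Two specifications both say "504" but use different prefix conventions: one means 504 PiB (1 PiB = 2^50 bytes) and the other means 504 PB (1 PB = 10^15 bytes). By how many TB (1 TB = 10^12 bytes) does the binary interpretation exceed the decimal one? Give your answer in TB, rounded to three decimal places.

63,453.553 TB

504 PiB = 504 × 1,125,899,906,842,624 = 567,453,553,048,682,496 bytes
504 PB = 504 × 1,000,000,000,000,000 = 504,000,000,000,000,000 bytes
difference = 63,453,553,048,682,496 bytes
63,453,553,048,682,496 / 1,000,000,000,000 = 63,453.553 TB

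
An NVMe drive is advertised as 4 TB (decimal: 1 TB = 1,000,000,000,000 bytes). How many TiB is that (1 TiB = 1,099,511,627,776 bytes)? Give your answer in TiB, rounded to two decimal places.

3.64 TiB

4 TB × 1,000,000,000,000 bytes/TB = 4,000,000,000,000 bytes
1 TiB = 2^40 bytes = 1,099,511,627,776 bytes
4,000,000,000,000 / 1,099,511,627,776 = 3.64 TiB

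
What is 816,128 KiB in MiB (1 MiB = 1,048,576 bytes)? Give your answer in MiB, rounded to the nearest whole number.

797 MiB

816,128 KiB × 1,024 bytes/KiB = 835,715,072 bytes
1 MiB = 1,048,576 bytes
835,715,072 / 1,048,576 = 797 MiB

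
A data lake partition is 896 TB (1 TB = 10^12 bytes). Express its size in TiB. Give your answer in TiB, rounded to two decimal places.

896 TB = 896 × 10^12 bytes = 896,000,000,000,000 bytes
1 TiB = 2^40 bytes = 1,099,511,627,776 bytes
896,000,000,000,000 / 1,099,511,627,776 = 814.91 TiB

814.91 TiB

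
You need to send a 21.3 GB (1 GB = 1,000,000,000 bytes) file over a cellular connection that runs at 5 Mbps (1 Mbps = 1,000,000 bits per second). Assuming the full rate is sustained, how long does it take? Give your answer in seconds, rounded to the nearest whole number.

34,080 seconds

21.3 GB = 21,300,000,000 bytes = 170,400,000,000 bits
5 Mbps = 5,000,000 bits/s
time = 170,400,000,000 / 5,000,000 = 34,080 s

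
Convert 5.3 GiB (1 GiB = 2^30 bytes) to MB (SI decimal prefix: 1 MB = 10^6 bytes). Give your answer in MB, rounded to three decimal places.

5.3 GiB = 5.3 × 2^30 bytes = 5,690,831,667.2 bytes
1 MB = 10^6 bytes = 1,000,000 bytes
5,690,831,667.2 / 1,000,000 = 5,690.832 MB

5,690.832 MB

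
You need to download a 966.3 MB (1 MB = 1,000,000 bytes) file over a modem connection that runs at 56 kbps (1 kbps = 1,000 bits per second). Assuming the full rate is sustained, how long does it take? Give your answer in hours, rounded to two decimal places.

38.35 hours

966.3 MB = 966,300,000 bytes = 7,730,400,000 bits
56 kbps = 56,000 bits/s
time = 7,730,400,000 / 56,000 = 138,042.8571 s
138,042.8571 s / 3600 = 38.35 hours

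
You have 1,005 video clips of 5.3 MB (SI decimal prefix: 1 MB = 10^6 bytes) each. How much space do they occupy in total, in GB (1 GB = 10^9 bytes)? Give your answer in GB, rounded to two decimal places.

Total = 1,005 × 5.3 MB = 5326.5 MB
= 5326.5 × 1,000,000 bytes = 5,326,500,000 bytes
1 GB = 1,000,000,000 bytes
5,326,500,000 / 1,000,000,000 = 5.33 GB

5.33 GB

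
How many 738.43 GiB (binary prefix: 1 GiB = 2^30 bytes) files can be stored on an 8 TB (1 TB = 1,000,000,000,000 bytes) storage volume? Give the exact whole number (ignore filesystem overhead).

10

Capacity: 8 TB = 8,000,000,000,000 bytes
Per item: 738.43 GiB = 792,883,175,096.32 bytes
⌊8,000,000,000,000 / 792,883,175,096.32⌋ = 10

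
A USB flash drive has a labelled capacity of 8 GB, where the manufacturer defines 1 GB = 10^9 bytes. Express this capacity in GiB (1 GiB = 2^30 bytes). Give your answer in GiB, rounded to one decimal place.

7.5 GiB

8 GB × 1,000,000,000 bytes/GB = 8,000,000,000 bytes
1 GiB = 2^30 bytes = 1,073,741,824 bytes
8,000,000,000 / 1,073,741,824 = 7.5 GiB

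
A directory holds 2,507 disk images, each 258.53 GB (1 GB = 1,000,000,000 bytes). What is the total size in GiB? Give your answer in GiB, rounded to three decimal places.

Total = 2,507 × 258.53 GB = 648134.71 GB
= 648134.71 × 1,000,000,000 bytes = 648,134,710,000,000 bytes
1 GiB = 1,073,741,824 bytes
648,134,710,000,000 / 1,073,741,824 = 603,622.487 GiB

603,622.487 GiB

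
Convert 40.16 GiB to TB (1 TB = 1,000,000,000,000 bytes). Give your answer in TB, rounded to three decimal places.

40.16 GiB = 40.16 × 2^30 bytes = 43,121,471,651.84 bytes
1 TB = 10^12 bytes = 1,000,000,000,000 bytes
43,121,471,651.84 / 1,000,000,000,000 = 0.043 TB

0.043 TB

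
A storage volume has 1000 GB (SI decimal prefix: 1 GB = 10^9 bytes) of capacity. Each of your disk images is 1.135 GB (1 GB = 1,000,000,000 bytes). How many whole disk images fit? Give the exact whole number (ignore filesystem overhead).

Capacity: 1000 GB = 1,000,000,000,000 bytes
Per item: 1.135 GB = 1,135,000,000 bytes
⌊1,000,000,000,000 / 1,135,000,000⌋ = 881

881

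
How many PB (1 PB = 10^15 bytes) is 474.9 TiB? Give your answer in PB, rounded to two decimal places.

0.52 PB

474.9 TiB × 1,099,511,627,776 bytes/TiB = 522,158,072,030,822.4 bytes
1 PB = 1,000,000,000,000,000 bytes
522,158,072,030,822.4 / 1,000,000,000,000,000 = 0.52 PB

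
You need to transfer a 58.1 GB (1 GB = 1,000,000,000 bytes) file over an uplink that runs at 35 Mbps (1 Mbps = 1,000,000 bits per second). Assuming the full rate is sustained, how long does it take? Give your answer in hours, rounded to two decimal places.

58.1 GB = 58,100,000,000 bytes = 464,800,000,000 bits
35 Mbps = 35,000,000 bits/s
time = 464,800,000,000 / 35,000,000 = 13,280.0000 s
13,280.0000 s / 3600 = 3.69 hours

3.69 hours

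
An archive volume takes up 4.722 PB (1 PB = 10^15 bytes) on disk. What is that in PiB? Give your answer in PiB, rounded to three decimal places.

4.194 PiB

4.722 PB × 1,000,000,000,000,000 bytes/PB = 4,722,000,000,000,000 bytes
1 PiB = 2^50 bytes = 1,125,899,906,842,624 bytes
4,722,000,000,000,000 / 1,125,899,906,842,624 = 4.194 PiB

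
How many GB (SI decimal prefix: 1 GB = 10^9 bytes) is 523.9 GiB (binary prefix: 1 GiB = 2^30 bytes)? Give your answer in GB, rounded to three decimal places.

562.533 GB

523.9 GiB = 523.9 × 2^30 bytes = 562,533,341,593.6 bytes
1 GB = 1,000,000,000 bytes
562,533,341,593.6 / 1,000,000,000 = 562.533 GB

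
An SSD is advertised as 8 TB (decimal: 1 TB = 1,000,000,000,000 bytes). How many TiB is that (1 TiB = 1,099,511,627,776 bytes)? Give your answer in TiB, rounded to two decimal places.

8 TB = 8 × 10^12 bytes = 8,000,000,000,000 bytes
1 TiB = 2^40 bytes = 1,099,511,627,776 bytes
8,000,000,000,000 / 1,099,511,627,776 = 7.28 TiB

7.28 TiB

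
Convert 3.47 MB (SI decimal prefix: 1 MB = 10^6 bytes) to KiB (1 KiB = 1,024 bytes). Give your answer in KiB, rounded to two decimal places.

3,388.67 KiB

3.47 MB × 1,000,000 bytes/MB = 3,470,000 bytes
1 KiB = 2^10 bytes = 1,024 bytes
3,470,000 / 1,024 = 3,388.67 KiB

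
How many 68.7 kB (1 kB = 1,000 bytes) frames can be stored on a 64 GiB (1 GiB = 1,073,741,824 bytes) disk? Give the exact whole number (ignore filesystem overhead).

Capacity: 64 GiB = 68,719,476,736 bytes
Per item: 68.7 kB = 68,700 bytes
⌊68,719,476,736 / 68,700⌋ = 1,000,283

1,000,283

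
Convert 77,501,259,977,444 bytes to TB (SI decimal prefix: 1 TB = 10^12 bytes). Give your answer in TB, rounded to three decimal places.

77.501 TB

77,501,259,977,444 bytes given.
1 TB = 10^12 bytes = 1,000,000,000,000 bytes
77,501,259,977,444 / 1,000,000,000,000 = 77.501 TB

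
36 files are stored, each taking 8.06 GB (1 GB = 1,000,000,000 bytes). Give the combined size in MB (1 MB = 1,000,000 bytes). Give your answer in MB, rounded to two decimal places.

Total = 36 × 8.06 GB = 290.16 GB
= 290.16 × 1,000,000,000 bytes = 290,160,000,000 bytes
1 MB = 1,000,000 bytes
290,160,000,000 / 1,000,000 = 290,160.00 MB

290,160.00 MB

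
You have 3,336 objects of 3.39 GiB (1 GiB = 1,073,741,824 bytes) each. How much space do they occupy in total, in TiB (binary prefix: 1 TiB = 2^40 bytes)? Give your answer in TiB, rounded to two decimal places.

Total = 3,336 × 3.39 GiB = 11309.04 GiB
= 11309.04 × 1,073,741,824 bytes = 12,142,989,237,288.96 bytes
1 TiB = 1,099,511,627,776 bytes
12,142,989,237,288.96 / 1,099,511,627,776 = 11.04 TiB

11.04 TiB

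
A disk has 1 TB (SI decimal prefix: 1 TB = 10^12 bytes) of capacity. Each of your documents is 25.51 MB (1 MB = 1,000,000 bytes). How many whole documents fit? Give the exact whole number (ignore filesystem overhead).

Capacity: 1 TB = 1,000,000,000,000 bytes
Per item: 25.51 MB = 25,510,000 bytes
⌊1,000,000,000,000 / 25,510,000⌋ = 39,200

39,200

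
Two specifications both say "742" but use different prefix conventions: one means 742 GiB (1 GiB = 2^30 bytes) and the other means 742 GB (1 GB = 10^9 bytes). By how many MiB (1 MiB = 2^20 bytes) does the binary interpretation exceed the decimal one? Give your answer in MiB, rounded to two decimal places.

52,181.66 MiB

742 GiB = 742 × 1,073,741,824 = 796,716,433,408 bytes
742 GB = 742 × 1,000,000,000 = 742,000,000,000 bytes
difference = 54,716,433,408 bytes
54,716,433,408 / 1,048,576 = 52,181.66 MiB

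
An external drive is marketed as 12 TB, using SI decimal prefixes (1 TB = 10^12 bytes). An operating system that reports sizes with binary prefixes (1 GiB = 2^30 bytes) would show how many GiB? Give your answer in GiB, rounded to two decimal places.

12 TB × 1,000,000,000,000 bytes/TB = 12,000,000,000,000 bytes
1 GiB = 1,073,741,824 bytes
12,000,000,000,000 / 1,073,741,824 = 11,175.87 GiB

11,175.87 GiB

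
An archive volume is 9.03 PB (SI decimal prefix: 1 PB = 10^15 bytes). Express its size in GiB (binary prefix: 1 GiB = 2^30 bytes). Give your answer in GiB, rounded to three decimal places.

8,409,842.849 GiB

9.03 PB × 1,000,000,000,000,000 bytes/PB = 9,030,000,000,000,000 bytes
1 GiB = 1,073,741,824 bytes
9,030,000,000,000,000 / 1,073,741,824 = 8,409,842.849 GiB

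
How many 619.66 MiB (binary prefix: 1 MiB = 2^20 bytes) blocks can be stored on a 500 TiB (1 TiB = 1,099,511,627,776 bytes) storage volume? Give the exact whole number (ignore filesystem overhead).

846,089

Capacity: 500 TiB = 549,755,813,888,000 bytes
Per item: 619.66 MiB = 649,760,604.16 bytes
⌊549,755,813,888,000 / 649,760,604.16⌋ = 846,089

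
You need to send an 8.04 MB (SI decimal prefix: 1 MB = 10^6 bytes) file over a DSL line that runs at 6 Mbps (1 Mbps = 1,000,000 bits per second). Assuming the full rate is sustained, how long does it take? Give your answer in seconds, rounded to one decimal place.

10.7 seconds

8.04 MB = 8,040,000 bytes = 64,320,000 bits
6 Mbps = 6,000,000 bits/s
time = 64,320,000 / 6,000,000 = 10.7 s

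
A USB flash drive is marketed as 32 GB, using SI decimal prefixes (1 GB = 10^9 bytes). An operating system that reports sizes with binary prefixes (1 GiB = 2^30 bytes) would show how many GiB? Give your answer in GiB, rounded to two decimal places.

29.80 GiB

32 GB = 32 × 10^9 bytes = 32,000,000,000 bytes
1 GiB = 2^30 bytes = 1,073,741,824 bytes
32,000,000,000 / 1,073,741,824 = 29.80 GiB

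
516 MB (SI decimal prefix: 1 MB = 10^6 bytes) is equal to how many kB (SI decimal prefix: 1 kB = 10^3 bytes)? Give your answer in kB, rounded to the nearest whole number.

516,000 kB

516 MB = 516 × 10^6 bytes = 516,000,000 bytes
1 kB = 1,000 bytes
516,000,000 / 1,000 = 516,000 kB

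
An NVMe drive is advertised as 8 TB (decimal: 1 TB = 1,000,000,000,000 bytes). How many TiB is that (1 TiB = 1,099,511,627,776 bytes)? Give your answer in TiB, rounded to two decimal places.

8 TB = 8 × 10^12 bytes = 8,000,000,000,000 bytes
1 TiB = 2^40 bytes = 1,099,511,627,776 bytes
8,000,000,000,000 / 1,099,511,627,776 = 7.28 TiB

7.28 TiB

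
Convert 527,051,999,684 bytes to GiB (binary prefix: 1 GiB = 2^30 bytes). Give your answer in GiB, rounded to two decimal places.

490.86 GiB

527,051,999,684 bytes given.
1 GiB = 1,073,741,824 bytes
527,051,999,684 / 1,073,741,824 = 490.86 GiB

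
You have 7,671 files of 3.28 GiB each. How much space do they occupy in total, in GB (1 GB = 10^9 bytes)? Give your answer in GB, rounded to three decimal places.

27,016.289 GB

Total = 7,671 × 3.28 GiB = 25160.88 GiB
= 25160.88 × 1,073,741,824 bytes = 27,016,289,184,645.12 bytes
1 GB = 1,000,000,000 bytes
27,016,289,184,645.12 / 1,000,000,000 = 27,016.289 GB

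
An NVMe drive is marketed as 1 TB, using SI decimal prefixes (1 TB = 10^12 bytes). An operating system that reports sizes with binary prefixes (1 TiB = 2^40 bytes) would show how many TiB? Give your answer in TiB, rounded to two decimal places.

0.91 TiB

1 TB × 1,000,000,000,000 bytes/TB = 1,000,000,000,000 bytes
1 TiB = 1,099,511,627,776 bytes
1,000,000,000,000 / 1,099,511,627,776 = 0.91 TiB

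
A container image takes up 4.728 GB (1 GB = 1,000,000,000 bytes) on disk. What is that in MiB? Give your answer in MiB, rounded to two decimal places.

4,508.97 MiB

4.728 GB × 1,000,000,000 bytes/GB = 4,728,000,000 bytes
1 MiB = 1,048,576 bytes
4,728,000,000 / 1,048,576 = 4,508.97 MiB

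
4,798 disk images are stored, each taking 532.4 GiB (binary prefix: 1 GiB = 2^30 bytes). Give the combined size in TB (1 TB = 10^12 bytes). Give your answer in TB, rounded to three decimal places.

Total = 4,798 × 532.4 GiB = 2554455.2 GiB
= 2554455.2 × 1,073,741,824 bytes = 2,742,825,385,774,284.8 bytes
1 TB = 1,000,000,000,000 bytes
2,742,825,385,774,284.8 / 1,000,000,000,000 = 2,742.825 TB

2,742.825 TB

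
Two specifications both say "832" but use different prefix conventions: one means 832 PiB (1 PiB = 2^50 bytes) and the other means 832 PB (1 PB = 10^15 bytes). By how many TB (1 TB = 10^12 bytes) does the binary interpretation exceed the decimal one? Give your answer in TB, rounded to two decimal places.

832 PiB = 832 × 1,125,899,906,842,624 = 936,748,722,493,063,168 bytes
832 PB = 832 × 1,000,000,000,000,000 = 832,000,000,000,000,000 bytes
difference = 104,748,722,493,063,168 bytes
104,748,722,493,063,168 / 1,000,000,000,000 = 104,748.72 TB

104,748.72 TB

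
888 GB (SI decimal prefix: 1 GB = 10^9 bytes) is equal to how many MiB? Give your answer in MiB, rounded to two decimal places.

888 GB × 1,000,000,000 bytes/GB = 888,000,000,000 bytes
1 MiB = 1,048,576 bytes
888,000,000,000 / 1,048,576 = 846,862.79 MiB

846,862.79 MiB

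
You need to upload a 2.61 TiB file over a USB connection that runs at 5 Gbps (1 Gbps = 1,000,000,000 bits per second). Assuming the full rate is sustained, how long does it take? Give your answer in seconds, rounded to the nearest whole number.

4,592 seconds

2.61 TiB = 2,869,725,348,495.36 bytes = 22,957,802,787,962.88 bits
5 Gbps = 5,000,000,000 bits/s
time = 22,957,802,787,962.88 / 5,000,000,000 = 4,592 s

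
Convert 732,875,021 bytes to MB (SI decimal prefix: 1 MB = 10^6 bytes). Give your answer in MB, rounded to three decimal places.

732,875,021 bytes given.
1 MB = 10^6 bytes = 1,000,000 bytes
732,875,021 / 1,000,000 = 732.875 MB

732.875 MB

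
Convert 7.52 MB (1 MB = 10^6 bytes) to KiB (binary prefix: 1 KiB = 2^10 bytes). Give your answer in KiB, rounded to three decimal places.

7,343.750 KiB

7.52 MB = 7.52 × 10^6 bytes = 7,520,000 bytes
1 KiB = 2^10 bytes = 1,024 bytes
7,520,000 / 1,024 = 7,343.750 KiB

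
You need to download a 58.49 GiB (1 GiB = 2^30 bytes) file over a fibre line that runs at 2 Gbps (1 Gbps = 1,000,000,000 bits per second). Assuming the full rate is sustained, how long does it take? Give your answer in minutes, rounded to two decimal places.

58.49 GiB = 62,803,159,285.76 bytes = 502,425,274,286.08 bits
2 Gbps = 2,000,000,000 bits/s
time = 502,425,274,286.08 / 2,000,000,000 = 251.213 s
251.213 s / 60 = 4.19 minutes

4.19 minutes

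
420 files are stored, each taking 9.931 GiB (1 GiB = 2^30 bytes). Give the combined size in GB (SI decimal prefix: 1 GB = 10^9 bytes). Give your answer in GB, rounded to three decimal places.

Total = 420 × 9.931 GiB = 4171.02 GiB
= 4171.02 × 1,073,741,824 bytes = 4,478,598,622,740.48 bytes
1 GB = 1,000,000,000 bytes
4,478,598,622,740.48 / 1,000,000,000 = 4,478.599 GB

4,478.599 GB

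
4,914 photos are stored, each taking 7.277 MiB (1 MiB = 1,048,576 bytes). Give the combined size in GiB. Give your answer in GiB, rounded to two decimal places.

34.92 GiB

Total = 4,914 × 7.277 MiB = 35759.178 MiB
= 35759.178 × 1,048,576 bytes = 37,496,215,830.528 bytes
1 GiB = 1,073,741,824 bytes
37,496,215,830.528 / 1,073,741,824 = 34.92 GiB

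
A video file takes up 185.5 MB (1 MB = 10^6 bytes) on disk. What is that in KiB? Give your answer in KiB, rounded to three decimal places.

181,152.344 KiB

185.5 MB × 1,000,000 bytes/MB = 185,500,000 bytes
1 KiB = 1,024 bytes
185,500,000 / 1,024 = 181,152.344 KiB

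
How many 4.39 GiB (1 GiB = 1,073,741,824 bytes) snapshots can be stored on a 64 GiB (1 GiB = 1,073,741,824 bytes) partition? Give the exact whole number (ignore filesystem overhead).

14

Capacity: 64 GiB = 68,719,476,736 bytes
Per item: 4.39 GiB = 4,713,726,607.36 bytes
⌊68,719,476,736 / 4,713,726,607.36⌋ = 14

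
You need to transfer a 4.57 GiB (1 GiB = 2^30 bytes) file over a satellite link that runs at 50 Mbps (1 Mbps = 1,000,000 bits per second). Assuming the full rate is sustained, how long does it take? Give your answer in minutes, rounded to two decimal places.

4.57 GiB = 4,907,000,135.68 bytes = 39,256,001,085.44 bits
50 Mbps = 50,000,000 bits/s
time = 39,256,001,085.44 / 50,000,000 = 785.120 s
785.120 s / 60 = 13.09 minutes

13.09 minutes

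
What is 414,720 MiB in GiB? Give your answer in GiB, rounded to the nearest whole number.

405 GiB

414,720 MiB = 414,720 × 2^20 bytes = 434,865,438,720 bytes
1 GiB = 2^30 bytes = 1,073,741,824 bytes
434,865,438,720 / 1,073,741,824 = 405 GiB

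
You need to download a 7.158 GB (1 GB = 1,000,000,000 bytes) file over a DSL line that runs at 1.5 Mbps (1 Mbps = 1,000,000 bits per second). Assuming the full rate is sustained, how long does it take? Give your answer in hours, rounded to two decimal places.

10.60 hours

7.158 GB = 7,158,000,000 bytes = 57,264,000,000 bits
1.5 Mbps = 1,500,000 bits/s
time = 57,264,000,000 / 1,500,000 = 38,176.0000 s
38,176.0000 s / 3600 = 10.60 hours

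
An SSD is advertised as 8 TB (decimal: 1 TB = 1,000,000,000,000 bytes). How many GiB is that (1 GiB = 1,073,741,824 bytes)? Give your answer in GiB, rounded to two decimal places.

8 TB = 8 × 10^12 bytes = 8,000,000,000,000 bytes
1 GiB = 2^30 bytes = 1,073,741,824 bytes
8,000,000,000,000 / 1,073,741,824 = 7,450.58 GiB

7,450.58 GiB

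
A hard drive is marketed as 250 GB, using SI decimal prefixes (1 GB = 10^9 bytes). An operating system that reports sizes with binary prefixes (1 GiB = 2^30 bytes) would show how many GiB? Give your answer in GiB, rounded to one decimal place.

250 GB = 250 × 10^9 bytes = 250,000,000,000 bytes
1 GiB = 1,073,741,824 bytes
250,000,000,000 / 1,073,741,824 = 232.8 GiB

232.8 GiB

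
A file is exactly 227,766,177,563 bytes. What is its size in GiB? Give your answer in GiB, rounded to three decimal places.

227,766,177,563 bytes given.
1 GiB = 2^30 bytes = 1,073,741,824 bytes
227,766,177,563 / 1,073,741,824 = 212.124 GiB

212.124 GiB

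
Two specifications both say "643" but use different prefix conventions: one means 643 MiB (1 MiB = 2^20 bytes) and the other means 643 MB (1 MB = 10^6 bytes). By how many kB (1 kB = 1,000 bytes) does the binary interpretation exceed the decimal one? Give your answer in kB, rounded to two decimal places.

643 MiB = 643 × 1,048,576 = 674,234,368 bytes
643 MB = 643 × 1,000,000 = 643,000,000 bytes
difference = 31,234,368 bytes
31,234,368 / 1,000 = 31,234.37 kB

31,234.37 kB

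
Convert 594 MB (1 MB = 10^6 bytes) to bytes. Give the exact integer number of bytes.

594,000,000 bytes

594 × 1,000,000 = 594,000,000 bytes  (1 MB = 10^6 bytes)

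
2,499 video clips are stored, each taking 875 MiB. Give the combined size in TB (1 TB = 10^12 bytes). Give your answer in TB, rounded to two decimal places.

Total = 2,499 × 875 MiB = 2,186,625 MiB
= 2,186,625 × 1,048,576 bytes = 2,292,842,496,000 bytes
1 TB = 1,000,000,000,000 bytes
2,292,842,496,000 / 1,000,000,000,000 = 2.29 TB

2.29 TB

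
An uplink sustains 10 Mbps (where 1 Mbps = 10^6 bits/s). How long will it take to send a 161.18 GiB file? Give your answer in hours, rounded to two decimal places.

161.18 GiB = 173,065,707,192.32 bytes = 1,384,525,657,538.56 bits
10 Mbps = 10,000,000 bits/s
time = 1,384,525,657,538.56 / 10,000,000 = 138,452.5658 s
138,452.5658 s / 3600 = 38.46 hours

38.46 hours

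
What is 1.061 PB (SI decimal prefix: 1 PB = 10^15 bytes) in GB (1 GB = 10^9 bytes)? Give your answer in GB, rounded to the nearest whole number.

1.061 PB = 1.061 × 10^15 bytes = 1,061,000,000,000,000 bytes
1 GB = 10^9 bytes = 1,000,000,000 bytes
1,061,000,000,000,000 / 1,000,000,000 = 1,061,000 GB

1,061,000 GB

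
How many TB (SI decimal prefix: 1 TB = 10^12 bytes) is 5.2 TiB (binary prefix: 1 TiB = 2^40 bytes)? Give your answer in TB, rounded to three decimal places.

5.717 TB

5.2 TiB = 5.2 × 2^40 bytes = 5,717,460,464,435.2 bytes
1 TB = 10^12 bytes = 1,000,000,000,000 bytes
5,717,460,464,435.2 / 1,000,000,000,000 = 5.717 TB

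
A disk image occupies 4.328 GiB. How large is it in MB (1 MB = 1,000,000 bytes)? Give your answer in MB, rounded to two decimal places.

4,647.15 MB

4.328 GiB × 1,073,741,824 bytes/GiB = 4,647,154,614.272 bytes
1 MB = 1,000,000 bytes
4,647,154,614.272 / 1,000,000 = 4,647.15 MB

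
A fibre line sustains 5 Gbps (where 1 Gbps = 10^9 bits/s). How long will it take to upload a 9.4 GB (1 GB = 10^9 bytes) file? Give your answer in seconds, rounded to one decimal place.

9.4 GB = 9,400,000,000 bytes = 75,200,000,000 bits
5 Gbps = 5,000,000,000 bits/s
time = 75,200,000,000 / 5,000,000,000 = 15.0 s

15.0 seconds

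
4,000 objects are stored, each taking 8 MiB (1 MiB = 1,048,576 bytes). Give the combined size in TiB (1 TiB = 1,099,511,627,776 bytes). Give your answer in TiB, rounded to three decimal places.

0.031 TiB

Total = 4,000 × 8 MiB = 32,000 MiB
= 32,000 × 1,048,576 bytes = 33,554,432,000 bytes
1 TiB = 1,099,511,627,776 bytes
33,554,432,000 / 1,099,511,627,776 = 0.031 TiB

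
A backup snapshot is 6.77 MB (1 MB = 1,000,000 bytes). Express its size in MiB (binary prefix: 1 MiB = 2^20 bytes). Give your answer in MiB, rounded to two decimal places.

6.46 MiB

6.77 MB × 1,000,000 bytes/MB = 6,770,000 bytes
1 MiB = 1,048,576 bytes
6,770,000 / 1,048,576 = 6.46 MiB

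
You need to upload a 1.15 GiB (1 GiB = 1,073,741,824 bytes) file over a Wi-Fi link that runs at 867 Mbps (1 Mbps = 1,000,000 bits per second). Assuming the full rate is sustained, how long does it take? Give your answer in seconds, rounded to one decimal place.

1.15 GiB = 1,234,803,097.6 bytes = 9,878,424,780.8 bits
867 Mbps = 867,000,000 bits/s
time = 9,878,424,780.8 / 867,000,000 = 11.4 s

11.4 seconds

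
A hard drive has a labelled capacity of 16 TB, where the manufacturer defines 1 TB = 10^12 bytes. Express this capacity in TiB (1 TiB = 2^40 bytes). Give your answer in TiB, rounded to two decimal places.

14.55 TiB

16 TB × 1,000,000,000,000 bytes/TB = 16,000,000,000,000 bytes
1 TiB = 1,099,511,627,776 bytes
16,000,000,000,000 / 1,099,511,627,776 = 14.55 TiB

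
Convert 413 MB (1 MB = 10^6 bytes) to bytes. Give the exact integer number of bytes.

413,000,000 bytes

413 × 1,000,000 = 413,000,000 bytes  (1 MB = 10^6 bytes)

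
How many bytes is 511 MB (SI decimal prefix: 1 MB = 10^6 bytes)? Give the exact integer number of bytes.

511 × 1,000,000 = 511,000,000 bytes

511,000,000 bytes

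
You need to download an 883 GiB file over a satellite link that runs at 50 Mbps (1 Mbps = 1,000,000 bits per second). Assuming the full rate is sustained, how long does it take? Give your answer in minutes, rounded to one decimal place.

883 GiB = 948,114,030,592 bytes = 7,584,912,244,736 bits
50 Mbps = 50,000,000 bits/s
time = 7,584,912,244,736 / 50,000,000 = 151,698.24 s
151,698.24 s / 60 = 2,528.3 minutes

2,528.3 minutes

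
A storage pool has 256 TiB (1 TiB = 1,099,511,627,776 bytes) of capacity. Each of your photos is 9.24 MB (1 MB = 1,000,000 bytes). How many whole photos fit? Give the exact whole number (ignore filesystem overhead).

30,462,659

Capacity: 256 TiB = 281,474,976,710,656 bytes
Per item: 9.24 MB = 9,240,000 bytes
⌊281,474,976,710,656 / 9,240,000⌋ = 30,462,659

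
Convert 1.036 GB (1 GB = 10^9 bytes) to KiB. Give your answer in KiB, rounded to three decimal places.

1.036 GB = 1.036 × 10^9 bytes = 1,036,000,000 bytes
1 KiB = 2^10 bytes = 1,024 bytes
1,036,000,000 / 1,024 = 1,011,718.750 KiB

1,011,718.750 KiB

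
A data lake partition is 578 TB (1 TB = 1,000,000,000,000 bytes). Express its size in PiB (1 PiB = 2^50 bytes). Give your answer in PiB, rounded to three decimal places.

0.513 PiB

578 TB = 578 × 10^12 bytes = 578,000,000,000,000 bytes
1 PiB = 2^50 bytes = 1,125,899,906,842,624 bytes
578,000,000,000,000 / 1,125,899,906,842,624 = 0.513 PiB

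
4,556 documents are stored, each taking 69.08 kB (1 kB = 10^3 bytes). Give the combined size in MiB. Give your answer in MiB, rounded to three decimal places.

300.148 MiB

Total = 4,556 × 69.08 kB = 314728.48 kB
= 314728.48 × 1,000 bytes = 314,728,480 bytes
1 MiB = 1,048,576 bytes
314,728,480 / 1,048,576 = 300.148 MiB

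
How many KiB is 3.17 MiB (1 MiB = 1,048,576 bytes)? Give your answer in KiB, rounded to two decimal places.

3.17 MiB = 3.17 × 2^20 bytes = 3,323,985.92 bytes
1 KiB = 2^10 bytes = 1,024 bytes
3,323,985.92 / 1,024 = 3,246.08 KiB

3,246.08 KiB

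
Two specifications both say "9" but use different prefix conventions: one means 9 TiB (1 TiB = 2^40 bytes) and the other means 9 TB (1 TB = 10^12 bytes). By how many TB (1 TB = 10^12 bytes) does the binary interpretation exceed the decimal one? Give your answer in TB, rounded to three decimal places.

0.896 TB

9 TiB = 9 × 1,099,511,627,776 = 9,895,604,649,984 bytes
9 TB = 9 × 1,000,000,000,000 = 9,000,000,000,000 bytes
difference = 895,604,649,984 bytes
895,604,649,984 / 1,000,000,000,000 = 0.896 TB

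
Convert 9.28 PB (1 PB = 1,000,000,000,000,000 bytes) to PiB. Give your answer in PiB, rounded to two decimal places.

9.28 PB = 9.28 × 10^15 bytes = 9,280,000,000,000,000 bytes
1 PiB = 1,125,899,906,842,624 bytes
9,280,000,000,000,000 / 1,125,899,906,842,624 = 8.24 PiB

8.24 PiB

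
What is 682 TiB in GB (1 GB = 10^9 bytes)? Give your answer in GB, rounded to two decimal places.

682 TiB × 1,099,511,627,776 bytes/TiB = 749,866,930,143,232 bytes
1 GB = 10^9 bytes = 1,000,000,000 bytes
749,866,930,143,232 / 1,000,000,000 = 749,866.93 GB

749,866.93 GB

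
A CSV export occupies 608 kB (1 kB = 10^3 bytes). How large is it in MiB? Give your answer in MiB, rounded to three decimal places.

608 kB × 1,000 bytes/kB = 608,000 bytes
1 MiB = 1,048,576 bytes
608,000 / 1,048,576 = 0.580 MiB

0.580 MiB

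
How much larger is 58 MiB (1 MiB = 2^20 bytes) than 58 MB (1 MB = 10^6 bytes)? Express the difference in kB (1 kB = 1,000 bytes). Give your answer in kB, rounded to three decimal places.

2,817.408 kB

58 MiB = 58 × 1,048,576 = 60,817,408 bytes
58 MB = 58 × 1,000,000 = 58,000,000 bytes
difference = 2,817,408 bytes
2,817,408 / 1,000 = 2,817.408 kB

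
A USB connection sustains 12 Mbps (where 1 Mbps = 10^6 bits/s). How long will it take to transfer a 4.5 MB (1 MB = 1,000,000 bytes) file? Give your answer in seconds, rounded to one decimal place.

4.5 MB = 4,500,000 bytes = 36,000,000 bits
12 Mbps = 12,000,000 bits/s
time = 36,000,000 / 12,000,000 = 3.0 s

3.0 seconds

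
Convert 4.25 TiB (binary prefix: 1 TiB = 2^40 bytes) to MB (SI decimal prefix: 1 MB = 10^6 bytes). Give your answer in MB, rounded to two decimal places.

4.25 TiB × 1,099,511,627,776 bytes/TiB = 4,672,924,418,048 bytes
1 MB = 10^6 bytes = 1,000,000 bytes
4,672,924,418,048 / 1,000,000 = 4,672,924.42 MB

4,672,924.42 MB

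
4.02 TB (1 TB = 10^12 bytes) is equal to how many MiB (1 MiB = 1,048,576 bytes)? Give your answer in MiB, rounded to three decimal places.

4.02 TB × 1,000,000,000,000 bytes/TB = 4,020,000,000,000 bytes
1 MiB = 1,048,576 bytes
4,020,000,000,000 / 1,048,576 = 3,833,770.752 MiB

3,833,770.752 MiB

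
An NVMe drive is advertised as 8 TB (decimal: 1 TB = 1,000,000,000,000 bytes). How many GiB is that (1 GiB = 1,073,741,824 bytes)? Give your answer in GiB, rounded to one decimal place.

8 TB = 8 × 10^12 bytes = 8,000,000,000,000 bytes
1 GiB = 1,073,741,824 bytes
8,000,000,000,000 / 1,073,741,824 = 7,450.6 GiB

7,450.6 GiB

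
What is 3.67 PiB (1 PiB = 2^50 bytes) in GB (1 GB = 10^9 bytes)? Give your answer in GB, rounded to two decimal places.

3.67 PiB = 3.67 × 2^50 bytes = 4,132,052,658,112,430.08 bytes
1 GB = 10^9 bytes = 1,000,000,000 bytes
4,132,052,658,112,430.08 / 1,000,000,000 = 4,132,052.66 GB

4,132,052.66 GB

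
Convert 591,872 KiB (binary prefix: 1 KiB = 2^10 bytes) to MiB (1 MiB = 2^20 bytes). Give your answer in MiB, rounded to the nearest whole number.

591,872 KiB = 591,872 × 2^10 bytes = 606,076,928 bytes
1 MiB = 2^20 bytes = 1,048,576 bytes
606,076,928 / 1,048,576 = 578 MiB

578 MiB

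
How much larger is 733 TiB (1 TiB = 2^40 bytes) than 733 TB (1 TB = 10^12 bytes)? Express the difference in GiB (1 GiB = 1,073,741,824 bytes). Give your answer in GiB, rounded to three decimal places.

67,932.553 GiB

733 TiB = 733 × 1,099,511,627,776 = 805,942,023,159,808 bytes
733 TB = 733 × 1,000,000,000,000 = 733,000,000,000,000 bytes
difference = 72,942,023,159,808 bytes
72,942,023,159,808 / 1,073,741,824 = 67,932.553 GiB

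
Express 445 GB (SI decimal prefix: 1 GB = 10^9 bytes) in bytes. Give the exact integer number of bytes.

445 × 1,000,000,000 = 445,000,000,000 bytes

445,000,000,000 bytes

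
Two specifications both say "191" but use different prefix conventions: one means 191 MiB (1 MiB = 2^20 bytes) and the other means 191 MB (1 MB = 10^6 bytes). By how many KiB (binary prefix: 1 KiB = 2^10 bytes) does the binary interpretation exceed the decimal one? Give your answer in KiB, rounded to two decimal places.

191 MiB = 191 × 1,048,576 = 200,278,016 bytes
191 MB = 191 × 1,000,000 = 191,000,000 bytes
difference = 9,278,016 bytes
9,278,016 / 1,024 = 9,060.56 KiB

9,060.56 KiB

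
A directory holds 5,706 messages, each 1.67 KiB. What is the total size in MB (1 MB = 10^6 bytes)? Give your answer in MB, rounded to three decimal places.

9.758 MB

Total = 5,706 × 1.67 KiB = 9529.02 KiB
= 9529.02 × 1,024 bytes = 9,757,716.48 bytes
1 MB = 1,000,000 bytes
9,757,716.48 / 1,000,000 = 9.758 MB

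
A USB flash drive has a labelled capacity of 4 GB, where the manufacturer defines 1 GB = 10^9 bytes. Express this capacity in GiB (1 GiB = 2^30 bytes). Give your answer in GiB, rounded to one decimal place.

4 GB × 1,000,000,000 bytes/GB = 4,000,000,000 bytes
1 GiB = 1,073,741,824 bytes
4,000,000,000 / 1,073,741,824 = 3.7 GiB

3.7 GiB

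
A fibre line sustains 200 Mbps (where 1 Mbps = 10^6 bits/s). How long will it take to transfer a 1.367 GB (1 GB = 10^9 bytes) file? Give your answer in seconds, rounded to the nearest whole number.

1.367 GB = 1,367,000,000 bytes = 10,936,000,000 bits
200 Mbps = 200,000,000 bits/s
time = 10,936,000,000 / 200,000,000 = 55 s

55 seconds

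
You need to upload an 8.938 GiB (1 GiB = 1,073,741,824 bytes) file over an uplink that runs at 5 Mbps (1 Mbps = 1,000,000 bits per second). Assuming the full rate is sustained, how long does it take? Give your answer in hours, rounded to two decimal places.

4.27 hours

8.938 GiB = 9,597,104,422.912 bytes = 76,776,835,383.296 bits
5 Mbps = 5,000,000 bits/s
time = 76,776,835,383.296 / 5,000,000 = 15,355.3671 s
15,355.3671 s / 3600 = 4.27 hours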